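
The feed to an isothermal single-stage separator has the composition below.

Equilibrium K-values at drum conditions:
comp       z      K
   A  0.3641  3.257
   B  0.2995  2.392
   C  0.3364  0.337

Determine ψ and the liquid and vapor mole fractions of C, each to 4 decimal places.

Let ψ = V/F and solve Σ zᵢ(Kᵢ−1)/(1+ψ(Kᵢ−1)) = 0.
Check two-phase: ΣzᵢKᵢ = 2.0156 > 1 and Σzᵢ/Kᵢ = 1.2352 > 1, so g(0) = 1.0156 > 0 and g(1) = -0.2352 < 0.
Iterate (Newton) starting at ψ = 0.5:
  ψ = 0.5000: g = 0.29826, g' = -0.9420 → ψ = 0.8166
  ψ = 0.8166: g = -0.00220, g' = -1.0597 → ψ = 0.8145
Converged at ψ = 0.8145.
Compositions from xᵢ = zᵢ/(1+ψ(Kᵢ−1)), yᵢ = Kᵢxᵢ:
  A: x = 0.1283, y = 0.4178
  B: x = 0.1404, y = 0.3357
  C: x = 0.7314, y = 0.2465

ψ = 0.8145, x_C = 0.7314, y_C = 0.2465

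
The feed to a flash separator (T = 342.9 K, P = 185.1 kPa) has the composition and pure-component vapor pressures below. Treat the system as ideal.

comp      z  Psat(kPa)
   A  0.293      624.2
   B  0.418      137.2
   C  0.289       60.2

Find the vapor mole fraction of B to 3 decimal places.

y_B = 0.341

Raoult's law: Kᵢ = Pᵢˢᵃᵗ/P = Pᵢˢᵃᵗ/185.1.
  K_A = 624.2/185.1 = 3.37223, K_B = 137.2/185.1 = 0.74122, K_C = 60.2/185.1 = 0.32523
Material balance + equilibrium reduce to Σ zᵢ(Kᵢ−1)/(1+ψ(Kᵢ−1)) = 0.
g(0) = ΣzᵢKᵢ − 1 = 0.392 and g(1) = 1 − Σzᵢ/Kᵢ = -0.539, so a root lies in (0, 1).
Iterate (Newton) starting at ψ = 0.48:
  ψ = 0.480: g = -0.0869, g' = -0.685 → ψ = 0.353
  ψ = 0.353: g = 0.0032, g' = -0.749 → ψ = 0.357
Converged at ψ = 0.357.
Compositions from xᵢ = zᵢ/(1+ψ(Kᵢ−1)), yᵢ = Kᵢxᵢ:
  A: x = 0.159, y = 0.535
  B: x = 0.461, y = 0.341
  C: x = 0.381, y = 0.124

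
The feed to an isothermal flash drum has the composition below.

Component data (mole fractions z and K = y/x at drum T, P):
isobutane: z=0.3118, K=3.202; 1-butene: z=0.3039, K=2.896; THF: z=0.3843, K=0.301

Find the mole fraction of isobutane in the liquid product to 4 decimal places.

x_isobutane = 0.1235

Newton iteration, ψ⁰ = 0.37:
  ψ = 0.3700: g = 0.35464, g' = -1.1780 → ψ = 0.6710
  ψ = 0.6710: g = 0.02475, g' = -1.1239 → ψ = 0.6931
  ψ = 0.6931: g = -0.00025, g' = -1.1474 → ψ = 0.6928
Converged at ψ = 0.6928.
Compositions from xᵢ = zᵢ/(1+ψ(Kᵢ−1)), yᵢ = Kᵢxᵢ:
  isobutane: x = 0.1235, y = 0.3953
  1-butene: x = 0.1314, y = 0.3804
  THF: x = 0.7452, y = 0.2243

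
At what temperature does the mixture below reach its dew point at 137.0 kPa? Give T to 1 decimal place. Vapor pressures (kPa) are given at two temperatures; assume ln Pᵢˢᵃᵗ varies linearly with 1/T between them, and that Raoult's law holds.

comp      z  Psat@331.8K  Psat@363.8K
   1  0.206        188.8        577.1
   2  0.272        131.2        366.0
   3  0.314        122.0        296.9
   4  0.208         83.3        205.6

T = 335.5 K

Dew-point temperature: Σzᵢ·P/Pᵢˢᵃᵗ(T) = 1. Interpolate ln Pᵢˢᵃᵗ = aᵢ + bᵢ/T.
  T = 331.8 K: ΣzᵢP/Pᵢˢᵃᵗ = 1.1282
  T = 363.8 K: ΣzᵢP/Pᵢˢᵃᵗ = 0.4342
  T = 347.8 K: ΣzᵢP/Pᵢˢᵃᵗ = 0.6841
  T = 339.8 K: ΣzᵢP/Pᵢˢᵃᵗ = 0.8732
  T = 335.8 K: ΣzᵢP/Pᵢˢᵃᵗ = 0.9910
  T = 333.8 K: ΣzᵢP/Pᵢˢᵃᵗ = 1.0569
Interpolating between 333.8 K and 335.8 K gives T ≈ 335.5 K.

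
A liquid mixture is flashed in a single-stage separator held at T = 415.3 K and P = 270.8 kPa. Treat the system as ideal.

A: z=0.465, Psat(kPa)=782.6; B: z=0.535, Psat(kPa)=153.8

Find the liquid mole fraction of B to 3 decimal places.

Raoult's law: Kᵢ = Pᵢˢᵃᵗ/P = Pᵢˢᵃᵗ/270.8.
  K_A = 782.6/270.8 = 2.88996, K_B = 153.8/270.8 = 0.56795
Newton iteration, ψ⁰ = 0.5:
  ψ = 0.500: g = 0.1570, g' = -0.602 → ψ = 0.761
  ψ = 0.761: g = 0.0161, g' = -0.501 → ψ = 0.793
Converged at ψ = 0.793.
Compositions from xᵢ = zᵢ/(1+ψ(Kᵢ−1)), yᵢ = Kᵢxᵢ:
  A: x = 0.186, y = 0.538
  B: x = 0.814, y = 0.462

x_B = 0.814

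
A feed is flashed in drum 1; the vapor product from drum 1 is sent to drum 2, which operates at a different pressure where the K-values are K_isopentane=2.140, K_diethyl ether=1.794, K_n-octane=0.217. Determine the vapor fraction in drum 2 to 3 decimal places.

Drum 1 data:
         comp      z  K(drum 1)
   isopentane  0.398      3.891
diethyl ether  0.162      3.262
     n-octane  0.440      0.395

V/F (drum 2) = 0.553

Drum 1:
Newton iteration, ψ₁⁰ = 0.41:
  ψ₁ = 0.410: g = 0.3626, g' = -1.205 → ψ₁ = 0.711
  ψ₁ = 0.711: g = 0.0499, g' = -0.974 → ψ₁ = 0.762
Converged at ψ₁ = 0.762.
Drum-1 compositions:
  isopentane: x = 0.124, y = 0.484
  diethyl ether: x = 0.059, y = 0.194
  n-octane: x = 0.816, y = 0.322
Drum-2 feed = drum-1 vapor: z₂ = (0.4835, 0.1940, 0.3224).
Drum 2:
Let ψ₂ = V/F and solve Σ zᵢ(Kᵢ−1)/(1+ψ₂(Kᵢ−1)) = 0.
g(0) = ΣzᵢKᵢ − 1 = 0.453 and g(1) = 1 − Σzᵢ/Kᵢ = -0.820, so a root lies in (0, 1).
Iterate (Newton) starting at ψ₂ = 0.41:
  ψ₂ = 0.410: g = 0.1201, g' = -0.790 → ψ₂ = 0.562
  ψ₂ = 0.562: g = -0.0083, g' = -0.922 → ψ₂ = 0.553
Converged at ψ₂ = 0.553.
  isopentane: x = 0.297, y = 0.635
  diethyl ether: x = 0.135, y = 0.242
  n-octane: x = 0.569, y = 0.123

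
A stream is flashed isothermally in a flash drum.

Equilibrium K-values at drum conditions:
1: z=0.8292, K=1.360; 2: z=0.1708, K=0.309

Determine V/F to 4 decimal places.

V/F = 0.7256

Rachford–Rice: g(V/F) = Σ zᵢ(Kᵢ−1)/(1+V/F(Kᵢ−1)) = 0.
Feasibility: ΣzᵢKᵢ = 1.1805, Σzᵢ/Kᵢ = 1.1625 — both > 1, two phases present.
Binary case is linear: z₁(K₁−1)(1+V/F(K₂−1)) + z₂(K₂−1)(1+V/F(K₁−1)) = 0
⇒ V/F = [z₁(K₁−1)+z₂(K₂−1)] / [−(K₁−1)(K₂−1)] = 0.18049/0.24876 = 0.7256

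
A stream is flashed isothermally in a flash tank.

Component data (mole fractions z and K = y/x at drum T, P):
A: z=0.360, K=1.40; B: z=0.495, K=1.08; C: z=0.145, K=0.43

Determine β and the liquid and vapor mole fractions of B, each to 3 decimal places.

Rachford–Rice: g(β) = Σ zᵢ(Kᵢ−1)/(1+β(Kᵢ−1)) = 0.
g(0) = ΣzᵢKᵢ − 1 = 0.101 and g(1) = 1 − Σzᵢ/Kᵢ = -0.053, so a root lies in (0, 1).
Iterate (Newton) starting at β = 0.5:
  β = 0.500: g = 0.0425, g' = -0.135 → β = 0.814
  β = 0.814: g = -0.0085, g' = -0.200 → β = 0.772
  β = 0.772: g = -0.0003, g' = -0.187 → β = 0.771
Converged at β = 0.771.
Compositions from xᵢ = zᵢ/(1+β(Kᵢ−1)), yᵢ = Kᵢxᵢ:
  A: x = 0.275, y = 0.385
  B: x = 0.466, y = 0.504
  C: x = 0.259, y = 0.111

β = 0.771, x_B = 0.466, y_B = 0.504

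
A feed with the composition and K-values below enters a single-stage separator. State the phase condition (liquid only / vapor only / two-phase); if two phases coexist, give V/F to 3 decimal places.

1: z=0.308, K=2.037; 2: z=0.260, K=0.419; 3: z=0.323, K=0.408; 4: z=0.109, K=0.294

ΣzᵢKᵢ = 0.900; Σzᵢ/Kᵢ = 1.934.
Since ΣzᵢKᵢ < 1 the mixture is below its bubble point — single liquid phase.

liquid only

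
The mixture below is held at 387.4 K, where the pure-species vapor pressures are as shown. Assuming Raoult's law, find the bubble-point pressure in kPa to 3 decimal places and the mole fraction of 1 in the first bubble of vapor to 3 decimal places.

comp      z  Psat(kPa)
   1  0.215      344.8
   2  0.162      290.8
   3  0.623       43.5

Pbub = 148.342 kPa, y_1 = 0.500

At the bubble point ψ → 0, so ΣzᵢKᵢ = 1 with Kᵢ = Pᵢˢᵃᵗ/P ⇒ P = ΣzᵢPᵢˢᵃᵗ.
P = 0.215·344.8 + 0.162·290.8 + 0.623·43.5 = 148.342 kPa
yᵢ = zᵢPᵢˢᵃᵗ/P ⇒ y_1 = 0.215·344.8/148.342 = 0.500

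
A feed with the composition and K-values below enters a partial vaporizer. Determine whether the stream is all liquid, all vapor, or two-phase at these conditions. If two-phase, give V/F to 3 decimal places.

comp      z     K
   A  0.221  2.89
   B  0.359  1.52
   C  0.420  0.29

two-phase, V/F = 0.367

ΣzᵢKᵢ = 1.306; Σzᵢ/Kᵢ = 1.761.
Both exceed 1, so a two-phase solution exists.
Let ψ = V/F and solve Σ zᵢ(Kᵢ−1)/(1+ψ(Kᵢ−1)) = 0.
Newton–Raphson from ψ = 0.5:
  ψ = 0.500: g = -0.0994, g' = -0.779 → ψ = 0.372
  ψ = 0.372: g = -0.0038, g' = -0.731 → ψ = 0.367
Converged at ψ = 0.367.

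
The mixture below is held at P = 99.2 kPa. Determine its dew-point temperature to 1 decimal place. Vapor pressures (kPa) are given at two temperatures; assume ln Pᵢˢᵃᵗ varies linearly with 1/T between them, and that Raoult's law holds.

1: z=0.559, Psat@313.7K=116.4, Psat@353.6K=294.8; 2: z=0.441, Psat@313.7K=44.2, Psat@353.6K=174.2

T = 325.2 K

Dew-point temperature: Σzᵢ·P/Pᵢˢᵃᵗ(T) = 1. Interpolate ln Pᵢˢᵃᵗ = aᵢ + bᵢ/T.
  T = 313.7 K: ΣzᵢP/Pᵢˢᵃᵗ = 1.4662
  T = 353.6 K: ΣzᵢP/Pᵢˢᵃᵗ = 0.4392
  T = 333.6 K: ΣzᵢP/Pᵢˢᵃᵗ = 0.7708
  T = 323.6 K: ΣzᵢP/Pᵢˢᵃᵗ = 1.0527
  T = 328.6 K: ΣzᵢP/Pᵢˢᵃᵗ = 0.8983
  T = 326.1 K: ΣzᵢP/Pᵢˢᵃᵗ = 0.9718
Interpolating between 323.6 K and 326.1 K gives T ≈ 325.2 K.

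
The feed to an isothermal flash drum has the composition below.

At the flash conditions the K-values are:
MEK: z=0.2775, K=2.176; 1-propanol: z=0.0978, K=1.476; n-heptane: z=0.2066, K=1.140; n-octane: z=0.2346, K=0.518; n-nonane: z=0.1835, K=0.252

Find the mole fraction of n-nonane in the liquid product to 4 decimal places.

x_n-nonane = 0.2369

Newton–Raphson from β = 0.54:
  β = 0.5400: g = -0.11962, g' = -0.5496 → β = 0.3224
  β = 0.3224: g = -0.01009, g' = -0.4768 → β = 0.3012
Converged at β = 0.3012.
Compositions from xᵢ = zᵢ/(1+β(Kᵢ−1)), yᵢ = Kᵢxᵢ:
  MEK: x = 0.2049, y = 0.4459
  1-propanol: x = 0.0855, y = 0.1263
  n-heptane: x = 0.1982, y = 0.2260
  n-octane: x = 0.2744, y = 0.1422
  n-nonane: x = 0.2369, y = 0.0597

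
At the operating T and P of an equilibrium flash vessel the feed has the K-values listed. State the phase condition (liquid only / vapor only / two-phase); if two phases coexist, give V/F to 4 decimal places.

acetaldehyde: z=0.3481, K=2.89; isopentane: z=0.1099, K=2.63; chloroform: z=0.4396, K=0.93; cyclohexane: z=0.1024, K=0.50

ΣzᵢKᵢ = 1.7551; Σzᵢ/Kᵢ = 0.8397.
Since Σzᵢ/Kᵢ < 1 the mixture is above its dew point — single vapor phase.

vapor only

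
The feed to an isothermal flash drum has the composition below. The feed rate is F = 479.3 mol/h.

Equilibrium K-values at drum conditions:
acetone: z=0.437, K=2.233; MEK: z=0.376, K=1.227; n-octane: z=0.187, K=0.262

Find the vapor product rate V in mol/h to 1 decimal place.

V = 387.4 mol/h

Material balance + equilibrium reduce to Σ zᵢ(Kᵢ−1)/(1+ψ(Kᵢ−1)) = 0.
g(0) = ΣzᵢKᵢ − 1 = 0.486 and g(1) = 1 − Σzᵢ/Kᵢ = -0.216, so a root lies in (0, 1).
Newton iteration, ψ⁰ = 0.5:
  ψ = 0.500: g = 0.1913, g' = -0.526 → ψ = 0.864
  ψ = 0.864: g = -0.0485, g' = -0.944 → ψ = 0.813
  ψ = 0.813: g = -0.0035, g' = -0.815 → ψ = 0.808
Converged at ψ = 0.808.
Then V = ψ·F = 0.8082·479.3 = 387.4 mol/h and L = F − V = 91.9 mol/h.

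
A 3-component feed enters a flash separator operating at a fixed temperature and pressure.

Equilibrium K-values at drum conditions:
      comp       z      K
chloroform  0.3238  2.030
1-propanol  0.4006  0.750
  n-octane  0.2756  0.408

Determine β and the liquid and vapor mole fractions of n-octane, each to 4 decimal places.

Iterate (Newton) starting at β = 0.5:
  β = 0.5000: g = -0.12607, g' = -0.3773 → β = 0.1658
  β = 0.1658: g = -0.00053, g' = -0.3966 → β = 0.1645
Converged at β = 0.1645.
Compositions from xᵢ = zᵢ/(1+β(Kᵢ−1)), yᵢ = Kᵢxᵢ:
  chloroform: x = 0.2769, y = 0.5621
  1-propanol: x = 0.4178, y = 0.3133
  n-octane: x = 0.3053, y = 0.1246

β = 0.1645, x_n-octane = 0.3053, y_n-octane = 0.1246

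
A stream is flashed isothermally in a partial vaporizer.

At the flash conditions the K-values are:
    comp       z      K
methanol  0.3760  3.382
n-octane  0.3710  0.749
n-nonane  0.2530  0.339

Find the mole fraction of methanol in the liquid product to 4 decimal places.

Iterate (Newton) starting at ψ = 0.56:
  ψ = 0.5600: g = 0.00988, g' = -0.7019 → ψ = 0.5741
Converged at ψ = 0.5741.
Compositions from xᵢ = zᵢ/(1+ψ(Kᵢ−1)), yᵢ = Kᵢxᵢ:
  methanol: x = 0.1588, y = 0.5371
  n-octane: x = 0.4335, y = 0.3247
  n-nonane: x = 0.4077, y = 0.1382

x_methanol = 0.1588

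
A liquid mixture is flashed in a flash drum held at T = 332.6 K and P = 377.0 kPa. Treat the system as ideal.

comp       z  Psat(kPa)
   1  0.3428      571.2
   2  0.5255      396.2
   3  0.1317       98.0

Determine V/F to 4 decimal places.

Raoult's law: Kᵢ = Pᵢˢᵃᵗ/P = Pᵢˢᵃᵗ/377.0.
  K_1 = 571.2/377.0 = 1.515119, K_2 = 396.2/377.0 = 1.050928, K_3 = 98.0/377.0 = 0.259947
Material balance + equilibrium reduce to Σ zᵢ(Kᵢ−1)/(1+V/F(Kᵢ−1)) = 0.
Feasibility: ΣzᵢKᵢ = 1.1059, Σzᵢ/Kᵢ = 1.2329 — both > 1, two phases present.
Iterate (Newton) starting at V/F = 0.45:
  V/F = 0.4500: g = 0.02339, g' = -0.2234 → V/F = 0.5547
  V/F = 0.5547: g = -0.00197, g' = -0.2639 → V/F = 0.5472
Converged at V/F = 0.5472.

V/F = 0.5472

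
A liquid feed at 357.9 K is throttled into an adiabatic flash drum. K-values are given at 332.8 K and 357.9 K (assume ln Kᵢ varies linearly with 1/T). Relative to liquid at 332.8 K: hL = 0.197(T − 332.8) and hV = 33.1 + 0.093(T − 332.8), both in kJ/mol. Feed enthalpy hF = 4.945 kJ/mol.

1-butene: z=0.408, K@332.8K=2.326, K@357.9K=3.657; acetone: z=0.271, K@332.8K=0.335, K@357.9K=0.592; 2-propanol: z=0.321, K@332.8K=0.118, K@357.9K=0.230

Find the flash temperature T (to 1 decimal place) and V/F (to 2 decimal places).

T = 336.0 K, V/F = 0.13

Adiabatic flash: solve Rachford–Rice at each trial T, then check hF = ψ·hV(T) + (1−ψ)·hL(T).
  T = 332.8 K: K = (2.326, 0.335, 0.118), RR gives ψ = 0.074, H_out = 2.457 kJ/mol
  T = 357.9 K: K = (3.657, 0.592, 0.230), RR gives ψ = 0.432, H_out = 18.120 kJ/mol
  T = 345.4 K: K = (2.943, 0.450, 0.167), RR gives ψ = 0.270, H_out = 11.069 kJ/mol
  T = 339.1 K: K = (2.622, 0.390, 0.141), RR gives ψ = 0.180, H_out = 7.086 kJ/mol
  T = 336.0 K: K = (2.473, 0.362, 0.129), RR gives ψ = 0.131, H_out = 4.913 kJ/mol
  T = 337.6 K: K = (2.549, 0.376, 0.135), RR gives ψ = 0.157, H_out = 6.057 kJ/mol
Linear interpolation between T = 336.0 (H_out = 4.913) and T = 337.6 (H_out = 6.057) on hF = 4.945 gives T ≈ 336.0 K, at which ψ = 0.13.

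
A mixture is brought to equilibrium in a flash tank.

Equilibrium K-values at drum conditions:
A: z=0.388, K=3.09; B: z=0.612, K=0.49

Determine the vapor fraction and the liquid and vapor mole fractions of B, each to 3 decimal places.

ψ = 0.468, x_B = 0.804, y_B = 0.394

Rachford–Rice: g(ψ) = Σ zᵢ(Kᵢ−1)/(1+ψ(Kᵢ−1)) = 0.
Feasibility: ΣzᵢKᵢ = 1.499, Σzᵢ/Kᵢ = 1.375 — both > 1, two phases present.
Newton–Raphson from ψ = 0.5:
  ψ = 0.500: g = -0.0224, g' = -0.692 → ψ = 0.468
Converged at ψ = 0.468.
Compositions from xᵢ = zᵢ/(1+ψ(Kᵢ−1)), yᵢ = Kᵢxᵢ:
  A: x = 0.196, y = 0.606
  B: x = 0.804, y = 0.394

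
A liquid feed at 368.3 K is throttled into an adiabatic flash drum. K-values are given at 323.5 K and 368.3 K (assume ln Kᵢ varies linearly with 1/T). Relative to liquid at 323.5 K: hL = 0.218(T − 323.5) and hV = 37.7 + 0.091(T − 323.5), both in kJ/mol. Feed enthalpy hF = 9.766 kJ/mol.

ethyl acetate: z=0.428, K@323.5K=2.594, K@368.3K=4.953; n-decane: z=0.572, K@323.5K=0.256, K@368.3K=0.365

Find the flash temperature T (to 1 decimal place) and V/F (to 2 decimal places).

Adiabatic flash: solve Rachford–Rice at each trial T, then check hF = ψ·hV(T) + (1−ψ)·hL(T).
  T = 323.5 K: K = (2.594, 0.256), RR gives ψ = 0.216, H_out = 8.159 kJ/mol
  T = 368.3 K: K = (4.953, 0.365), RR gives ψ = 0.529, H_out = 26.710 kJ/mol
  T = 345.9 K: K = (3.660, 0.309), RR gives ψ = 0.405, H_out = 18.984 kJ/mol
  T = 334.7 K: K = (3.099, 0.282), RR gives ψ = 0.324, H_out = 14.189 kJ/mol
  T = 329.1 K: K = (2.840, 0.269), RR gives ψ = 0.275, H_out = 11.378 kJ/mol
  T = 326.3 K: K = (2.715, 0.262), RR gives ψ = 0.247, H_out = 9.828 kJ/mol
  T = 324.9 K: K = (2.654, 0.259), RR gives ψ = 0.232, H_out = 9.010 kJ/mol
Linear interpolation between T = 324.9 (H_out = 9.010) and T = 326.3 (H_out = 9.828) on hF = 9.766 gives T ≈ 326.2 K, at which ψ = 0.25.

T = 326.2 K, V/F = 0.25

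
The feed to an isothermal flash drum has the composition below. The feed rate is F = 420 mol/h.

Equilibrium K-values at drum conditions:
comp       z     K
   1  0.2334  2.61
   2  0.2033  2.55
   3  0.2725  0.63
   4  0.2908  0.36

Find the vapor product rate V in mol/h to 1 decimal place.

Material balance + equilibrium reduce to Σ zᵢ(Kᵢ−1)/(1+V/F(Kᵢ−1)) = 0.
g(0) = ΣzᵢKᵢ − 1 = 0.4040 and g(1) = 1 − Σzᵢ/Kᵢ = -0.4095, so a root lies in (0, 1).
Newton–Raphson from V/F = 0.5:
  V/F = 0.5000: g = -0.01169, g' = -0.6545 → V/F = 0.4821
  V/F = 0.4821: g = 0.00001, g' = -0.6561 → V/F = 0.4822
Converged at V/F = 0.4822.
Then V = V/F·F = 0.4822·420 = 202.5 mol/h and L = F − V = 217.5 mol/h.

V = 202.5 mol/h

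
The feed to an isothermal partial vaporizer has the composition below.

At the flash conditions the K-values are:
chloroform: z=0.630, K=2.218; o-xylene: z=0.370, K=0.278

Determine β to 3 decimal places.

β = 0.569

Let β = V/F and solve Σ zᵢ(Kᵢ−1)/(1+β(Kᵢ−1)) = 0.
Feasibility: ΣzᵢKᵢ = 1.500, Σzᵢ/Kᵢ = 1.615 — both > 1, two phases present.
Binary case is linear: z₁(K₁−1)(1+β(K₂−1)) + z₂(K₂−1)(1+β(K₁−1)) = 0
⇒ β = [z₁(K₁−1)+z₂(K₂−1)] / [−(K₁−1)(K₂−1)] = 0.5002/0.8794 = 0.569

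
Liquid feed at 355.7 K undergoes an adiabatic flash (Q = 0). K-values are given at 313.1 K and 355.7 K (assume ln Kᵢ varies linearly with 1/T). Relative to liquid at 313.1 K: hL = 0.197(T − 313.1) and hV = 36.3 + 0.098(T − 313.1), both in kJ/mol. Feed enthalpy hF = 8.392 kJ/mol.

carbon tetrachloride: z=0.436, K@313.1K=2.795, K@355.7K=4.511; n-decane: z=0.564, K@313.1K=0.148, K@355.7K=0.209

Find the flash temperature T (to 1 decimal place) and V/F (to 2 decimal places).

T = 316.0 K, V/F = 0.22

Adiabatic flash: solve Rachford–Rice at each trial T, then check hF = ψ·hV(T) + (1−ψ)·hL(T).
  T = 313.1 K: K = (2.795, 0.148), RR gives ψ = 0.198, H_out = 7.170 kJ/mol
  T = 355.7 K: K = (4.511, 0.209), RR gives ψ = 0.391, H_out = 20.922 kJ/mol
  T = 334.4 K: K = (3.605, 0.178), RR gives ψ = 0.314, H_out = 14.926 kJ/mol
  T = 323.8 K: K = (3.190, 0.163), RR gives ψ = 0.263, H_out = 11.383 kJ/mol
  T = 318.5 K: K = (2.991, 0.155), RR gives ψ = 0.233, H_out = 9.395 kJ/mol
  T = 315.8 K: K = (2.892, 0.152), RR gives ψ = 0.216, H_out = 8.311 kJ/mol
  T = 317.1 K: K = (2.940, 0.153), RR gives ψ = 0.224, H_out = 8.840 kJ/mol
Linear interpolation between T = 315.8 (H_out = 8.311) and T = 317.1 (H_out = 8.840) on hF = 8.392 gives T ≈ 316.0 K, at which ψ = 0.22.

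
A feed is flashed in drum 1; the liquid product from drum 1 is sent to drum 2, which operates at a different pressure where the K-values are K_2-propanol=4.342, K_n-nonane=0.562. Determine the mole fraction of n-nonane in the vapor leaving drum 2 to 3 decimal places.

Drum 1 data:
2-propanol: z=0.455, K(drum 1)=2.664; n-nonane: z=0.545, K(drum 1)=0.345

y_n-nonane (drum 2) = 0.497

Drum 1:
Rachford–Rice: g(ψ₁) = Σ zᵢ(Kᵢ−1)/(1+ψ₁(Kᵢ−1)) = 0.
Feasibility: ΣzᵢKᵢ = 1.400, Σzᵢ/Kᵢ = 1.751 — both > 1, two phases present.
Binary case is linear: z₁(K₁−1)(1+ψ₁(K₂−1)) + z₂(K₂−1)(1+ψ₁(K₁−1)) = 0
⇒ ψ₁ = [z₁(K₁−1)+z₂(K₂−1)] / [−(K₁−1)(K₂−1)] = 0.4001/1.0899 = 0.367
Drum-1 compositions:
  2-propanol: x = 0.282, y = 0.752
  n-nonane: x = 0.718, y = 0.248
Drum-2 feed = drum-1 liquid: z₂ = (0.2824, 0.7176).
Drum 2:
Let ψ₂ = V/F and solve Σ zᵢ(Kᵢ−1)/(1+ψ₂(Kᵢ−1)) = 0.
Feasibility: ΣzᵢKᵢ = 1.630, Σzᵢ/Kᵢ = 1.342 — both > 1, two phases present.
Binary case is linear: z₁(K₁−1)(1+ψ₂(K₂−1)) + z₂(K₂−1)(1+ψ₂(K₁−1)) = 0
⇒ ψ₂ = [z₁(K₁−1)+z₂(K₂−1)] / [−(K₁−1)(K₂−1)] = 0.6297/1.4638 = 0.430
  2-propanol: x = 0.116, y = 0.503
  n-nonane: x = 0.884, y = 0.497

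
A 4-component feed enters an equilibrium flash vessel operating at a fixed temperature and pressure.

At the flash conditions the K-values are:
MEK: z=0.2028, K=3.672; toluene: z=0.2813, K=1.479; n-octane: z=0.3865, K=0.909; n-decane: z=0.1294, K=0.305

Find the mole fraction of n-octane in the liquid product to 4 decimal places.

Material balance + equilibrium reduce to Σ zᵢ(Kᵢ−1)/(1+β(Kᵢ−1)) = 0.
g(0) = ΣzᵢKᵢ − 1 = 0.5515 and g(1) = 1 − Σzᵢ/Kᵢ = -0.0949, so a root lies in (0, 1).
Iterate (Newton) starting at β = 0.54:
  β = 0.5400: g = 0.14792, g' = -0.4471 → β = 0.8709
  β = 0.8709: g = -0.00807, g' = -0.5678 → β = 0.8567
  β = 0.8567: g = -0.00012, g' = -0.5518 → β = 0.8565
Converged at β = 0.8565.
Compositions from xᵢ = zᵢ/(1+β(Kᵢ−1)), yᵢ = Kᵢxᵢ:
  MEK: x = 0.0617, y = 0.2265
  toluene: x = 0.1995, y = 0.2950
  n-octane: x = 0.4192, y = 0.3810
  n-decane: x = 0.3197, y = 0.0975

x_n-octane = 0.4192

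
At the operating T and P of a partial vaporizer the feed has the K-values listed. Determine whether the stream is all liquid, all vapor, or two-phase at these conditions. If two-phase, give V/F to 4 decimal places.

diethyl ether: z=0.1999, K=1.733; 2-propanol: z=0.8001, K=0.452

all liquid

ΣzᵢKᵢ = 0.7081; Σzᵢ/Kᵢ = 1.8855.
Since ΣzᵢKᵢ < 1 the mixture is below its bubble point — single liquid phase.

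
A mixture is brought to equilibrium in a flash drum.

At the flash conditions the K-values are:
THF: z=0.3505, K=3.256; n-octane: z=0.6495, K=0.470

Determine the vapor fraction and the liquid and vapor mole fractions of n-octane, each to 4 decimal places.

ψ = 0.3734, x_n-octane = 0.8098, y_n-octane = 0.3806

Material balance + equilibrium reduce to Σ zᵢ(Kᵢ−1)/(1+ψ(Kᵢ−1)) = 0.
Check two-phase: ΣzᵢKᵢ = 1.4465 > 1 and Σzᵢ/Kᵢ = 1.4896 > 1, so g(0) = 0.4465 > 0 and g(1) = -0.4896 < 0.
Binary case is linear: z₁(K₁−1)(1+ψ(K₂−1)) + z₂(K₂−1)(1+ψ(K₁−1)) = 0
⇒ ψ = [z₁(K₁−1)+z₂(K₂−1)] / [−(K₁−1)(K₂−1)] = 0.44649/1.19568 = 0.3734
Compositions from xᵢ = zᵢ/(1+ψ(Kᵢ−1)), yᵢ = Kᵢxᵢ:
  THF: x = 0.1902, y = 0.6194
  n-octane: x = 0.8098, y = 0.3806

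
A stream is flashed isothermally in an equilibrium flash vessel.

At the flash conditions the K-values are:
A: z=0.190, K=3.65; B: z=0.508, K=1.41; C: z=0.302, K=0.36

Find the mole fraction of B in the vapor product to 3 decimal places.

y_B = 0.560

Let ψ = V/F and solve Σ zᵢ(Kᵢ−1)/(1+ψ(Kᵢ−1)) = 0.
g(0) = ΣzᵢKᵢ − 1 = 0.518 and g(1) = 1 − Σzᵢ/Kᵢ = -0.251, so a root lies in (0, 1).
Iterate (Newton) starting at ψ = 0.52:
  ψ = 0.520: g = 0.0937, g' = -0.572 → ψ = 0.684
  ψ = 0.684: g = -0.0020, g' = -0.612 → ψ = 0.681
Converged at ψ = 0.681.
Compositions from xᵢ = zᵢ/(1+ψ(Kᵢ−1)), yᵢ = Kᵢxᵢ:
  A: x = 0.068, y = 0.247
  B: x = 0.397, y = 0.560
  C: x = 0.535, y = 0.193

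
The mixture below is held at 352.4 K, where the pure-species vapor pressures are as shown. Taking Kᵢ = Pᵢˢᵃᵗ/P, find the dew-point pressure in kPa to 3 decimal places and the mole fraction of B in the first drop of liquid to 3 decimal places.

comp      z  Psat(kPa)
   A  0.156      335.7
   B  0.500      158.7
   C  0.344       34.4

Pdew = 73.447 kPa, x_B = 0.231

At the dew point ψ → 1, so Σzᵢ/Kᵢ = 1 with Kᵢ = Pᵢˢᵃᵗ/P ⇒ 1/P = Σzᵢ/Pᵢˢᵃᵗ.
1/P = 0.156/335.7 + 0.500/158.7 + 0.344/34.4 = 0.013615 ⇒ P = 73.447 kPa
xᵢ = zᵢP/Pᵢˢᵃᵗ ⇒ x_B = 0.500·73.447/158.7 = 0.231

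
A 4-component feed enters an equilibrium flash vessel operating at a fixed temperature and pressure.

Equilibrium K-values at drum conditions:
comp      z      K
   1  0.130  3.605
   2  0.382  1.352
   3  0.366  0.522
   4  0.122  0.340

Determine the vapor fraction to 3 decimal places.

ψ = 0.314

Let ψ = V/F and solve Σ zᵢ(Kᵢ−1)/(1+ψ(Kᵢ−1)) = 0.
g(0) = ΣzᵢKᵢ − 1 = 0.218 and g(1) = 1 − Σzᵢ/Kᵢ = -0.379, so a root lies in (0, 1).
Newton–Raphson from ψ = 0.63:
  ψ = 0.630: g = -0.1499, g' = -0.485 → ψ = 0.321
  ψ = 0.321: g = -0.0036, g' = -0.502 → ψ = 0.314
Converged at ψ = 0.314.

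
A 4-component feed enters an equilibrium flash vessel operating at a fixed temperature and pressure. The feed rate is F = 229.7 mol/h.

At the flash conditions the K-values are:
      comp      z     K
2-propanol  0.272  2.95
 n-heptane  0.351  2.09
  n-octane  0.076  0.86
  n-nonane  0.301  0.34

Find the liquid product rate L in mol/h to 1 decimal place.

Newton–Raphson from ψ = 0.41:
  ψ = 0.410: g = 0.2755, g' = -0.767 → ψ = 0.769
  ψ = 0.769: g = 0.0047, g' = -0.832 → ψ = 0.775
Converged at ψ = 0.775.
Then V = ψ·F = 0.7750·229.7 = 178.0 mol/h and L = F − V = 51.7 mol/h.

L = 51.7 mol/h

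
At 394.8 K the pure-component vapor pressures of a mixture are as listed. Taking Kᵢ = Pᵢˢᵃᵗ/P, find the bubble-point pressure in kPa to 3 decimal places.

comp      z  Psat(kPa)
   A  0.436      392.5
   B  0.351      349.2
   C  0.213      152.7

At the bubble point ψ → 0, so ΣzᵢKᵢ = 1 with Kᵢ = Pᵢˢᵃᵗ/P ⇒ P = ΣzᵢPᵢˢᵃᵗ.
P = 0.436·392.5 + 0.351·349.2 + 0.213·152.7 = 326.224 kPa

Pbub = 326.224 kPa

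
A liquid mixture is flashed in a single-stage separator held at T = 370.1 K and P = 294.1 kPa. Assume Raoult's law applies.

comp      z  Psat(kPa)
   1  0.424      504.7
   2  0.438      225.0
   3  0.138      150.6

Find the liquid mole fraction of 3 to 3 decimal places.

x_3 = 0.193

Raoult's law: Kᵢ = Pᵢˢᵃᵗ/P = Pᵢˢᵃᵗ/294.1.
  K_1 = 504.7/294.1 = 1.71608, K_2 = 225.0/294.1 = 0.76505, K_3 = 150.6/294.1 = 0.51207
Material balance + equilibrium reduce to Σ zᵢ(Kᵢ−1)/(1+β(Kᵢ−1)) = 0.
g(0) = ΣzᵢKᵢ − 1 = 0.133 and g(1) = 1 − Σzᵢ/Kᵢ = -0.089, so a root lies in (0, 1).
Iterate (Newton) starting at β = 0.35:
  β = 0.350: g = 0.0494, g' = -0.215 → β = 0.579
  β = 0.579: g = 0.0016, g' = -0.205 → β = 0.587
Converged at β = 0.587.
Compositions from xᵢ = zᵢ/(1+β(Kᵢ−1)), yᵢ = Kᵢxᵢ:
  1: x = 0.298, y = 0.512
  2: x = 0.508, y = 0.389
  3: x = 0.193, y = 0.099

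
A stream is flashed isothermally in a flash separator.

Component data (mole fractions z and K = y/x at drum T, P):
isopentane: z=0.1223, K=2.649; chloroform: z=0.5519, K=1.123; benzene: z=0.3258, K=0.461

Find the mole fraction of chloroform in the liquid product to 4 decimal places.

Rachford–Rice: g(ψ) = Σ zᵢ(Kᵢ−1)/(1+ψ(Kᵢ−1)) = 0.
Feasibility: ΣzᵢKᵢ = 1.0940, Σzᵢ/Kᵢ = 1.2443 — both > 1, two phases present.
Iterate (Newton) starting at ψ = 0.5:
  ψ = 0.5000: g = -0.06591, g' = -0.2847 → ψ = 0.2685
  ψ = 0.2685: g = 0.00018, g' = -0.2970 → ψ = 0.2691
Converged at ψ = 0.2691.
Compositions from xᵢ = zᵢ/(1+ψ(Kᵢ−1)), yᵢ = Kᵢxᵢ:
  isopentane: x = 0.0847, y = 0.2244
  chloroform: x = 0.5342, y = 0.5999
  benzene: x = 0.3811, y = 0.1757

x_chloroform = 0.5342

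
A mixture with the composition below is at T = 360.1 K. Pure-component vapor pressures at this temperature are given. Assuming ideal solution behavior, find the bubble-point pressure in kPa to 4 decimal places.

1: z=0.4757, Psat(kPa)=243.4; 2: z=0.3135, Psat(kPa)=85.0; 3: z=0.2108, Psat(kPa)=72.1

Pbub = 157.6316 kPa

At the bubble point ψ → 0, so ΣzᵢKᵢ = 1 with Kᵢ = Pᵢˢᵃᵗ/P ⇒ P = ΣzᵢPᵢˢᵃᵗ.
P = 0.4757·243.4 + 0.3135·85.0 + 0.2108·72.1 = 157.6316 kPa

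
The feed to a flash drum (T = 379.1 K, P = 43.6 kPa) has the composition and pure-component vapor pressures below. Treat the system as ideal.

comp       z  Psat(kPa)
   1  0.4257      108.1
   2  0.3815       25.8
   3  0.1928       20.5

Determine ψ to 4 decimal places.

ψ = 0.5545

Raoult's law: Kᵢ = Pᵢˢᵃᵗ/P = Pᵢˢᵃᵗ/43.6.
  K_1 = 108.1/43.6 = 2.479358, K_2 = 25.8/43.6 = 0.591743, K_3 = 20.5/43.6 = 0.470183
Iterate (Newton) starting at ψ = 0.32:
  ψ = 0.3200: g = 0.12527, g' = -0.5918 → ψ = 0.5317
  ψ = 0.5317: g = 0.01136, g' = -0.5005 → ψ = 0.5544
  ψ = 0.5544: g = 0.00005, g' = -0.4959 → ψ = 0.5545
Converged at ψ = 0.5545.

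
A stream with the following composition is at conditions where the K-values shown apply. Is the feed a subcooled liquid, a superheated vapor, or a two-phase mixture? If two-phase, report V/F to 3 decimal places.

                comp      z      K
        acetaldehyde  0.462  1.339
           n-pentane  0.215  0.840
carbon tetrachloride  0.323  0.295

subcooled liquid

ΣzᵢKᵢ = 0.895; Σzᵢ/Kᵢ = 1.696.
Since ΣzᵢKᵢ < 1 the mixture is below its bubble point — single liquid phase.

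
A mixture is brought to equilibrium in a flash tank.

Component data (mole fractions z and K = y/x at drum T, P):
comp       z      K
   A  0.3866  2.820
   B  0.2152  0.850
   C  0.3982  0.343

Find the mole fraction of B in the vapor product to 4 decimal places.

y_B = 0.1953

Material balance + equilibrium reduce to Σ zᵢ(Kᵢ−1)/(1+V/F(Kᵢ−1)) = 0.
Feasibility: ΣzᵢKᵢ = 1.4097, Σzᵢ/Kᵢ = 1.5512 — both > 1, two phases present.
Newton–Raphson from V/F = 0.5:
  V/F = 0.5000: g = -0.05612, g' = -0.7379 → V/F = 0.4239
  V/F = 0.4239: g = 0.00007, g' = -0.7438 → V/F = 0.4240
Converged at V/F = 0.4240.
Compositions from xᵢ = zᵢ/(1+V/F(Kᵢ−1)), yᵢ = Kᵢxᵢ:
  A: x = 0.2182, y = 0.6153
  B: x = 0.2298, y = 0.1953
  C: x = 0.5520, y = 0.1893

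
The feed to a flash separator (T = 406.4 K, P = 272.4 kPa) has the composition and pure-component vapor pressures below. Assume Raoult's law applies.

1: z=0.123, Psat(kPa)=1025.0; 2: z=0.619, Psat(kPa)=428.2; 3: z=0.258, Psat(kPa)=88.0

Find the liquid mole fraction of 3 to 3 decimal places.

x_3 = 0.528

Raoult's law: Kᵢ = Pᵢˢᵃᵗ/P = Pᵢˢᵃᵗ/272.4.
  K_1 = 1025.0/272.4 = 3.76285, K_2 = 428.2/272.4 = 1.57195, K_3 = 88.0/272.4 = 0.32305
Rachford–Rice: g(ψ) = Σ zᵢ(Kᵢ−1)/(1+ψ(Kᵢ−1)) = 0.
Feasibility: ΣzᵢKᵢ = 1.519, Σzᵢ/Kᵢ = 1.225 — both > 1, two phases present.
Newton iteration, ψ⁰ = 0.5:
  ψ = 0.500: g = 0.1540, g' = -0.558 → ψ = 0.776
  ψ = 0.776: g = -0.0146, g' = -0.717 → ψ = 0.756
  ψ = 0.756: g = -0.0002, g' = -0.693 → ψ = 0.755
Converged at ψ = 0.755.
Compositions from xᵢ = zᵢ/(1+ψ(Kᵢ−1)), yᵢ = Kᵢxᵢ:
  1: x = 0.040, y = 0.150
  2: x = 0.432, y = 0.680
  3: x = 0.528, y = 0.171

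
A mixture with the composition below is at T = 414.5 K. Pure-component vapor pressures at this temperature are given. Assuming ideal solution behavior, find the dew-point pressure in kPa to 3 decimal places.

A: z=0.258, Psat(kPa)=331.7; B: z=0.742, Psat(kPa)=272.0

Pdew = 285.245 kPa

At the dew point ψ → 1, so Σzᵢ/Kᵢ = 1 with Kᵢ = Pᵢˢᵃᵗ/P ⇒ 1/P = Σzᵢ/Pᵢˢᵃᵗ.
1/P = 0.258/331.7 + 0.742/272.0 = 0.003506 ⇒ P = 285.245 kPa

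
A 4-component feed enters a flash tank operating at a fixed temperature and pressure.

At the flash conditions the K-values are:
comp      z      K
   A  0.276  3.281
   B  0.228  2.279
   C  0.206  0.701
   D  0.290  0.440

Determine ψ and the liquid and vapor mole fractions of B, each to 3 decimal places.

Material balance + equilibrium reduce to Σ zᵢ(Kᵢ−1)/(1+ψ(Kᵢ−1)) = 0.
Feasibility: ΣzᵢKᵢ = 1.697, Σzᵢ/Kᵢ = 1.137 — both > 1, two phases present.
Iterate (Newton) starting at ψ = 0.36:
  ψ = 0.360: g = 0.2729, g' = -0.774 → ψ = 0.713
  ψ = 0.713: g = 0.0437, g' = -0.592 → ψ = 0.787
  ψ = 0.787: g = -0.0002, g' = -0.599 → ψ = 0.786
Converged at ψ = 0.786.
Compositions from xᵢ = zᵢ/(1+ψ(Kᵢ−1)), yᵢ = Kᵢxᵢ:
  A: x = 0.099, y = 0.324
  B: x = 0.114, y = 0.259
  C: x = 0.269, y = 0.189
  D: x = 0.518, y = 0.228

ψ = 0.786, x_B = 0.114, y_B = 0.259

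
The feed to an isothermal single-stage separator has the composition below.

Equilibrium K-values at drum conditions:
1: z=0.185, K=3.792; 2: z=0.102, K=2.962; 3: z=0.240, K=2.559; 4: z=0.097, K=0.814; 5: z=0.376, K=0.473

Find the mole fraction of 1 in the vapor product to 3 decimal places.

y_1 = 0.206

Newton iteration, V/F⁰ = 0.5:
  V/F = 0.500: g = 0.2379, g' = -0.732 → V/F = 0.825
  V/F = 0.825: g = 0.0246, g' = -0.633 → V/F = 0.864
Converged at V/F = 0.864.
Compositions from xᵢ = zᵢ/(1+V/F(Kᵢ−1)), yᵢ = Kᵢxᵢ:
  1: x = 0.054, y = 0.206
  2: x = 0.038, y = 0.112
  3: x = 0.102, y = 0.262
  4: x = 0.116, y = 0.094
  5: x = 0.690, y = 0.326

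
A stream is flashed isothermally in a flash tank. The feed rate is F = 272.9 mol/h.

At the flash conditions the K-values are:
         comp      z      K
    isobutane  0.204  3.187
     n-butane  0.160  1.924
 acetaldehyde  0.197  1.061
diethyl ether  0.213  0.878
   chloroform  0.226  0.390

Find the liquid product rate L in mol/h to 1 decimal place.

Rachford–Rice: g(ψ) = Σ zᵢ(Kᵢ−1)/(1+ψ(Kᵢ−1)) = 0.
Check two-phase: ΣzᵢKᵢ = 1.442 > 1 and Σzᵢ/Kᵢ = 1.155 > 1, so g(0) = 0.442 > 0 and g(1) = -0.155 < 0.
Newton iteration, ψ⁰ = 0.63:
  ψ = 0.630: g = 0.0406, g' = -0.453 → ψ = 0.720
  ψ = 0.720: g = -0.0005, g' = -0.468 → ψ = 0.718
Converged at ψ = 0.718.
Then V = ψ·F = 0.7184·272.9 = 196.1 mol/h and L = F − V = 76.8 mol/h.

L = 76.8 mol/h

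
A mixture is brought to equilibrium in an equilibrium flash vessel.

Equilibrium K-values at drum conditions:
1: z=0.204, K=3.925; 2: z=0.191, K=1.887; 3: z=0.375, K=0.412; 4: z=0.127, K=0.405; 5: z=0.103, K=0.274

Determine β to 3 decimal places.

β = 0.296

Material balance + equilibrium reduce to Σ zᵢ(Kᵢ−1)/(1+β(Kᵢ−1)) = 0.
Feasibility: ΣzᵢKᵢ = 1.395, Σzᵢ/Kᵢ = 1.753 — both > 1, two phases present.
Iterate (Newton) starting at β = 0.5:
  β = 0.500: g = -0.1776, g' = -0.845 → β = 0.290
  β = 0.290: g = 0.0059, g' = -0.947 → β = 0.296
Converged at β = 0.296.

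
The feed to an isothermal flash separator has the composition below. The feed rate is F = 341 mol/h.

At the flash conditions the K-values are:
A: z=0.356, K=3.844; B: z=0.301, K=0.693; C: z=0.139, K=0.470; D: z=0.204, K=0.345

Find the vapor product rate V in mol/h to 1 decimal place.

Rachford–Rice: g(ψ) = Σ zᵢ(Kᵢ−1)/(1+ψ(Kᵢ−1)) = 0.
g(0) = ΣzᵢKᵢ − 1 = 0.713 and g(1) = 1 − Σzᵢ/Kᵢ = -0.414, so a root lies in (0, 1).
Newton iteration, ψ⁰ = 0.46:
  ψ = 0.460: g = 0.0424, g' = -0.826 → ψ = 0.511
  ψ = 0.511: g = 0.0010, g' = -0.789 → ψ = 0.513
Converged at ψ = 0.513.
Then V = ψ·F = 0.5125·341 = 174.8 mol/h and L = F − V = 166.2 mol/h.

V = 174.8 mol/h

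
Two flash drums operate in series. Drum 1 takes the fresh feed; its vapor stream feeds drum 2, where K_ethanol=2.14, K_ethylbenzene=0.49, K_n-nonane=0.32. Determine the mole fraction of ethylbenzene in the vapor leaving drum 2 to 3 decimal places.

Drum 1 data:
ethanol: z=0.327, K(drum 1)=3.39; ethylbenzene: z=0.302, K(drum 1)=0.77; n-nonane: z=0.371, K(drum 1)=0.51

Drum 1:
Rachford–Rice: g(ψ₁) = Σ zᵢ(Kᵢ−1)/(1+ψ₁(Kᵢ−1)) = 0.
Feasibility: ΣzᵢKᵢ = 1.530, Σzᵢ/Kᵢ = 1.216 — both > 1, two phases present.
Newton–Raphson from ψ₁ = 0.48:
  ψ₁ = 0.480: g = 0.0482, g' = -0.578 → ψ₁ = 0.563
  ψ₁ = 0.563: g = 0.0021, g' = -0.530 → ψ₁ = 0.567
Converged at ψ₁ = 0.567.
Drum-1 compositions:
  ethanol: x = 0.139, y = 0.470
  ethylbenzene: x = 0.347, y = 0.267
  n-nonane: x = 0.514, y = 0.262
Drum-2 feed = drum-1 vapor: z₂ = (0.4705, 0.2674, 0.2621).
Drum 2:
Newton iteration, ψ₂⁰ = 0.31:
  ψ₂ = 0.310: g = 0.0085, g' = -0.627 → ψ₂ = 0.324
Converged at ψ₂ = 0.324.
  ethanol: x = 0.344, y = 0.736
  ethylbenzene: x = 0.320, y = 0.157
  n-nonane: x = 0.336, y = 0.108

y_ethylbenzene (drum 2) = 0.157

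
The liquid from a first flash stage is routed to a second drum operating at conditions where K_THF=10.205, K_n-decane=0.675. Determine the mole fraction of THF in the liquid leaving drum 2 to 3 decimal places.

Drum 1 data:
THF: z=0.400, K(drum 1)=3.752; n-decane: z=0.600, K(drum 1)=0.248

Drum 1:
Material balance + equilibrium reduce to Σ zᵢ(Kᵢ−1)/(1+ψ₁(Kᵢ−1)) = 0.
g(0) = ΣzᵢKᵢ − 1 = 0.650 and g(1) = 1 − Σzᵢ/Kᵢ = -1.526, so a root lies in (0, 1).
Newton–Raphson from ψ₁ = 0.52:
  ψ₁ = 0.520: g = -0.2881, g' = -1.428 → ψ₁ = 0.318
  ψ₁ = 0.318: g = -0.0062, g' = -1.447 → ψ₁ = 0.314
Converged at ψ₁ = 0.314.
Drum-1 compositions:
  THF: x = 0.215, y = 0.805
  n-decane: x = 0.785, y = 0.195
Drum-2 feed = drum-1 liquid: z₂ = (0.2146, 0.7854).
Drum 2:
Binary case is linear: z₁(K₁−1)(1+ψ₂(K₂−1)) + z₂(K₂−1)(1+ψ₂(K₁−1)) = 0
⇒ ψ₂ = [z₁(K₁−1)+z₂(K₂−1)] / [−(K₁−1)(K₂−1)] = 1.7203/2.9916 = 0.575
  THF: x = 0.034, y = 0.348
  n-decane: x = 0.966, y = 0.652

x_THF (drum 2) = 0.034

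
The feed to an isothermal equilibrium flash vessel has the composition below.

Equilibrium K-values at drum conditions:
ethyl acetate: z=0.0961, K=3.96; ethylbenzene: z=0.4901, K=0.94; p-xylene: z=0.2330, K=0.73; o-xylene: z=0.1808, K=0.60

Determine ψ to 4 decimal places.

ψ = 0.2100

Iterate (Newton) starting at ψ = 0.54:
  ψ = 0.5400: g = -0.08681, g' = -0.1969 → ψ = 0.0992
  ψ = 0.0992: g = 0.05036, g' = -0.5542 → ψ = 0.1901
  ψ = 0.1901: g = 0.00771, g' = -0.3994 → ψ = 0.2094
  ψ = 0.2094: g = 0.00023, g' = -0.3763 → ψ = 0.2100
Converged at ψ = 0.2100.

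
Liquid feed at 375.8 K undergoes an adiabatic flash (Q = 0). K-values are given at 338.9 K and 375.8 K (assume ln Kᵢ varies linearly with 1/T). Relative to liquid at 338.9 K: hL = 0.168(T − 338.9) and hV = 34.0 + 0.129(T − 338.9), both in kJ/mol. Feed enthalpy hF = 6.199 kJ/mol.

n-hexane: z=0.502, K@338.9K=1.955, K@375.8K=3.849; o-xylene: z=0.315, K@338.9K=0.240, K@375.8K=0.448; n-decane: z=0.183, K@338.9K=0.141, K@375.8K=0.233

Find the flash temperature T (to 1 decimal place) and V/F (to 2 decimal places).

Adiabatic flash: solve Rachford–Rice at each trial T, then check hF = ψ·hV(T) + (1−ψ)·hL(T).
  T = 338.9 K: K = (1.955, 0.240, 0.141), RR gives ψ = 0.109, H_out = 3.695 kJ/mol
  T = 375.8 K: K = (3.849, 0.448, 0.233), RR gives ψ = 0.607, H_out = 25.960 kJ/mol
  T = 357.4 K: K = (2.794, 0.334, 0.184), RR gives ψ = 0.415, H_out = 16.923 kJ/mol
  T = 348.1 K: K = (2.346, 0.284, 0.161), RR gives ψ = 0.288, H_out = 11.250 kJ/mol
  T = 343.5 K: K = (2.144, 0.261, 0.151), RR gives ψ = 0.208, H_out = 7.822 kJ/mol
  T = 341.2 K: K = (2.048, 0.251, 0.146), RR gives ψ = 0.162, H_out = 5.866 kJ/mol
Linear interpolation between T = 341.2 (H_out = 5.866) and T = 343.5 (H_out = 7.822) on hF = 6.199 gives T ≈ 341.6 K, at which ψ = 0.17.

T = 341.6 K, V/F = 0.17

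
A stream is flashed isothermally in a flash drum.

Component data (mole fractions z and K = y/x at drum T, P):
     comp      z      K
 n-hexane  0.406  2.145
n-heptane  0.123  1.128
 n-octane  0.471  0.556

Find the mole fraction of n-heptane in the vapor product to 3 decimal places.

Material balance + equilibrium reduce to Σ zᵢ(Kᵢ−1)/(1+ψ(Kᵢ−1)) = 0.
Feasibility: ΣzᵢKᵢ = 1.271, Σzᵢ/Kᵢ = 1.145 — both > 1, two phases present.
Newton iteration, ψ⁰ = 0.5:
  ψ = 0.500: g = 0.0416, g' = -0.370 → ψ = 0.612
  ψ = 0.612: g = 0.0007, g' = -0.361 → ψ = 0.614
Converged at ψ = 0.614.
Compositions from xᵢ = zᵢ/(1+ψ(Kᵢ−1)), yᵢ = Kᵢxᵢ:
  n-hexane: x = 0.238, y = 0.511
  n-heptane: x = 0.114, y = 0.129
  n-octane: x = 0.648, y = 0.360

y_n-heptane = 0.129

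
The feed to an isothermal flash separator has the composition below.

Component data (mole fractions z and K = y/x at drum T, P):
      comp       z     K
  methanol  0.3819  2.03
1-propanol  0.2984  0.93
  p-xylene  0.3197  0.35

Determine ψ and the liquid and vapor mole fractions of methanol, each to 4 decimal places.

ψ = 0.3471, x_methanol = 0.2813, y_methanol = 0.5711

Let ψ = V/F and solve Σ zᵢ(Kᵢ−1)/(1+ψ(Kᵢ−1)) = 0.
g(0) = ΣzᵢKᵢ − 1 = 0.1647 and g(1) = 1 − Σzᵢ/Kᵢ = -0.4224, so a root lies in (0, 1).
Newton–Raphson from ψ = 0.38:
  ψ = 0.3800: g = -0.01472, g' = -0.4490 → ψ = 0.3472
  ψ = 0.3472: g = -0.00004, g' = -0.4466 → ψ = 0.3471
Converged at ψ = 0.3471.
Compositions from xᵢ = zᵢ/(1+ψ(Kᵢ−1)), yᵢ = Kᵢxᵢ:
  methanol: x = 0.2813, y = 0.5711
  1-propanol: x = 0.3058, y = 0.2844
  p-xylene: x = 0.4128, y = 0.1445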